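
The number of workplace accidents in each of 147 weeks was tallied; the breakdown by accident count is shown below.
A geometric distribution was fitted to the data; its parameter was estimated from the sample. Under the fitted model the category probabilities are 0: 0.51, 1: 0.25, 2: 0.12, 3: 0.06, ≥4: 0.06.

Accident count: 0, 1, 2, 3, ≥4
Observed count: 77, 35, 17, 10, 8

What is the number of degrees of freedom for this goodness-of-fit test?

3

There are k = 5 categories and 1 parameter estimated from the data, so df = 5 − 1 − 1 = 3.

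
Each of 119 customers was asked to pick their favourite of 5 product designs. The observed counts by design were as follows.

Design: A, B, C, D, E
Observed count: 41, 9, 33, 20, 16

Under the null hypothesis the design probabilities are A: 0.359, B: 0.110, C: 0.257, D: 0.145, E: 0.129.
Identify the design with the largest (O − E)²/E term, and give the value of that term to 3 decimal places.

B, 1.278

Expected counts E_i = n·p_i: 119×0.359 = 42.721, 119×0.110 = 13.09, 119×0.257 = 30.583, 119×0.145 = 17.255, 119×0.129 = 15.351.
χ² = (41−42.721)²/42.721 + (9−13.09)²/13.09 + (33−30.583)²/30.583 + (20−17.255)²/17.255 + (16−15.351)²/15.351
   = 0.0693 + 1.2779 + 0.1910 + 0.4367 + 0.0274
The largest term is for B: 1.278.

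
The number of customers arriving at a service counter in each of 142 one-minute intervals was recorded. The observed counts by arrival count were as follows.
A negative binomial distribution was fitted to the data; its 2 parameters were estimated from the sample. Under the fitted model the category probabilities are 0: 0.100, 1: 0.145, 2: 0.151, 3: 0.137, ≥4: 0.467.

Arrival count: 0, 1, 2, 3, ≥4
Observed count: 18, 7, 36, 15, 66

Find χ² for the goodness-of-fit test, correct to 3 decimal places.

Expected counts E_i = n·p_i: 142×0.100 = 14.2, 142×0.145 = 20.59, 142×0.151 = 21.442, 142×0.137 = 19.454, 142×0.467 = 66.314.
χ² = (18−14.2)²/14.2 + (7−20.59)²/20.59 + (36−21.442)²/21.442 + (15−19.454)²/19.454 + (66−66.314)²/66.314
   = 1.0169 + 8.9698 + 9.8841 + 1.0197 + 0.0015
Sum = 20.892

20.892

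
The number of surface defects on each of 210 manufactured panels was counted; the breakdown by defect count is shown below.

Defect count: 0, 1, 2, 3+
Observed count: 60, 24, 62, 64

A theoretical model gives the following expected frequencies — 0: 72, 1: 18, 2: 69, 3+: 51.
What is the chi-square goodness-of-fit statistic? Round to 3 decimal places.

8.024

cat         O        E   (O−E)²/E
0          60       72     2.0000
1          24       18     2.0000
2          62       69     0.7101
3+         64       51     3.3137
Sum = 8.024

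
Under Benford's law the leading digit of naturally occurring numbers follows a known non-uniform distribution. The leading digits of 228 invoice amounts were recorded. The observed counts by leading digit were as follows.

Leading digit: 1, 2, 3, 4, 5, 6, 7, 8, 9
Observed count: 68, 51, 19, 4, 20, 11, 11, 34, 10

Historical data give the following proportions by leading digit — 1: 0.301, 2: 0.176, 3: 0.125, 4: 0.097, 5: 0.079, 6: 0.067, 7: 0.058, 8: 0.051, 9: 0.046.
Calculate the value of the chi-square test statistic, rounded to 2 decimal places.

Expected counts E_i = n·p_i: 228×0.301 = 68.628, 228×0.176 = 40.128, 228×0.125 = 28.5, 228×0.097 = 22.116, 228×0.079 = 18.012, 228×0.067 = 15.276, 228×0.058 = 13.224, 228×0.051 = 11.628, 228×0.046 = 10.488.
χ² = (68−68.628)²/68.628 + (51−40.128)²/40.128 + (19−28.5)²/28.5 + (4−22.116)²/22.116 + (20−18.012)²/18.012 + (11−15.276)²/15.276 + (11−13.224)²/13.224 + (34−11.628)²/11.628 + (10−10.488)²/10.488
   = 0.006 + 2.946 + 3.167 + 14.839 + 0.219 + 1.197 + 0.374 + 43.043 + 0.023
Sum = 65.81

65.81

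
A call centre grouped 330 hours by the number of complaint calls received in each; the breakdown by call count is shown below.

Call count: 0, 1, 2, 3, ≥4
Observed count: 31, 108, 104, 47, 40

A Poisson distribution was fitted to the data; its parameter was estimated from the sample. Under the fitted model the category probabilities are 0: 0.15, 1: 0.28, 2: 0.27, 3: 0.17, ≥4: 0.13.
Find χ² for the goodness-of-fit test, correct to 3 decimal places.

13.712

Expected counts E_i = n·p_i: 330×0.15 = 49.5, 330×0.28 = 92.4, 330×0.27 = 89.1, 330×0.17 = 56.1, 330×0.13 = 42.9.
χ² = (31−49.5)²/49.5 + (108−92.4)²/92.4 + (104−89.1)²/89.1 + (47−56.1)²/56.1 + (40−42.9)²/42.9
   = 6.9141 + 2.6338 + 2.4917 + 1.4761 + 0.1960
Sum = 13.712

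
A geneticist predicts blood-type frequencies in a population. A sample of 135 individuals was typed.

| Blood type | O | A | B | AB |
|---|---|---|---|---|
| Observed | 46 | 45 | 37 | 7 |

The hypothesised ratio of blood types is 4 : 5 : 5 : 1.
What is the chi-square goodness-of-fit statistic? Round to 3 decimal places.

Ratio total = 15. Expected counts: 135×4/15 = 36, 135×5/15 = 45, 135×5/15 = 45, 135×1/15 = 9.
cat         O        E   (O−E)²/E
O          46       36     2.7778
A          45       45     0.0000
B          37       45     1.4222
AB          7        9     0.4444
Sum = 4.644

4.644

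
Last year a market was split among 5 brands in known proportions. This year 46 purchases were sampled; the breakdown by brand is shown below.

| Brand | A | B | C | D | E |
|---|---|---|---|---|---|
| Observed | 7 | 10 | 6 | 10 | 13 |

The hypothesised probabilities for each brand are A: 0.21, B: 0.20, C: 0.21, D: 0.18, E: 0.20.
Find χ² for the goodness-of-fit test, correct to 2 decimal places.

Expected counts E_i = n·p_i: 46×0.21 = 9.66, 46×0.20 = 9.2, 46×0.21 = 9.66, 46×0.18 = 8.28, 46×0.20 = 9.2.
A: (7 − 9.66)²/9.66 = 7.0756/9.66 = 0.732
B: (10 − 9.2)²/9.2 = 0.64/9.2 = 0.070
C: (6 − 9.66)²/9.66 = 13.3956/9.66 = 1.387
D: (10 − 8.28)²/8.28 = 2.9584/8.28 = 0.357
E: (13 − 9.2)²/9.2 = 14.44/9.2 = 1.570
Sum = 4.12

4.12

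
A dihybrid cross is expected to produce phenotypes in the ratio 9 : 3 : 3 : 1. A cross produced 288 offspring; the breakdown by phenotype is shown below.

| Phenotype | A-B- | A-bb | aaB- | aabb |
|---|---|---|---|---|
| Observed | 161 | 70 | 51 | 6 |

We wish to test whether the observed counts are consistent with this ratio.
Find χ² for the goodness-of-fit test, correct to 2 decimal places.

12.91

Ratio total = 16. Expected counts: 288×9/16 = 162, 288×3/16 = 54, 288×3/16 = 54, 288×1/16 = 18.
cat         O        E   (O−E)²/E
A-B-      161      162      0.006
A-bb       70       54      4.741
aaB-       51       54      0.167
aabb        6       18      8.000
Sum = 12.91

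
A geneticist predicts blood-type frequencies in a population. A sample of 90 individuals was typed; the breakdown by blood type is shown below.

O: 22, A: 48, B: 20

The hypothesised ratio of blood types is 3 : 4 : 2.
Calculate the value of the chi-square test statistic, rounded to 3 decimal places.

3.733

Ratio total = 9. Expected counts: 90×3/9 = 30, 90×4/9 = 40, 90×2/9 = 20.
cat         O        E   (O−E)²/E
O          22       30     2.1333
A          48       40     1.6000
B          20       20     0.0000
Sum = 3.733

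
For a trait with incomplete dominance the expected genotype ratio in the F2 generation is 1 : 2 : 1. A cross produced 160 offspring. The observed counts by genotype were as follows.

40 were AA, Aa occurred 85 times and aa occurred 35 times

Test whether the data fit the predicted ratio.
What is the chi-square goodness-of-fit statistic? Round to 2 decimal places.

Ratio total = 4. Expected counts: 160×1/4 = 40, 160×2/4 = 80, 160×1/4 = 40.
cat         O        E   (O−E)²/E
AA         40       40      0.000
Aa         85       80      0.313
aa         35       40      0.625
Sum = 0.94

0.94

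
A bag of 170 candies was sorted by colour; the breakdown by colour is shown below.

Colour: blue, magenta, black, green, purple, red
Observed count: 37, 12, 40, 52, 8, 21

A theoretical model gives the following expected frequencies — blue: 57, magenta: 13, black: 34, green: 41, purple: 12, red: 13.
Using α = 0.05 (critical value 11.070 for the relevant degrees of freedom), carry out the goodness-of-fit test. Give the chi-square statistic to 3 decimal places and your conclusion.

17.361; reject

cat          O        E   (O−E)²/E
blue        37       57     7.0175
magenta     12       13     0.0769
black       40       34     1.0588
green       52       41     2.9512
purple       8       12     1.3333
red         21       13     4.9231
Sum = 17.361
df = 5. Since 17.361 > 11.070, we reject H₀.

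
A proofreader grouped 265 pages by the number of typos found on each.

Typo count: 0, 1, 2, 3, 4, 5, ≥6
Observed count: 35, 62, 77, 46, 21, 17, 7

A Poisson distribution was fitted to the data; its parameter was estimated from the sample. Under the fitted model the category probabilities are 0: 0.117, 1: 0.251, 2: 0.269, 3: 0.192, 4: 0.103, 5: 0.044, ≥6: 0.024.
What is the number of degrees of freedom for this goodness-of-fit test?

5

There are k = 7 categories and 1 parameter estimated from the data, so df = 7 − 1 − 1 = 5.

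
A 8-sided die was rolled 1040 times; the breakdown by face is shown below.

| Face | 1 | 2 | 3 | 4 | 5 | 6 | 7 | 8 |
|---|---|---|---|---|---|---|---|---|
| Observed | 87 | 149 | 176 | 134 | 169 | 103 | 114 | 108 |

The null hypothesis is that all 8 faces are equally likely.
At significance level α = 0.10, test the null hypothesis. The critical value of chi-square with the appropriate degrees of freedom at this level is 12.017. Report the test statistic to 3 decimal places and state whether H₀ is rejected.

Under H₀ each category has probability 1/8, so each expected count is 1040/8 = 130.
χ² = (87−130)²/130 + (149−130)²/130 + (176−130)²/130 + (134−130)²/130 + (169−130)²/130 + (103−130)²/130 + (114−130)²/130 + (108−130)²/130
   = 14.2231 + 2.7769 + 16.2769 + 0.1231 + 11.7000 + 5.6077 + 1.9692 + 3.7231
Sum = 56.400
df = 7. Since 56.400 > 12.017, we reject H₀.

56.400; reject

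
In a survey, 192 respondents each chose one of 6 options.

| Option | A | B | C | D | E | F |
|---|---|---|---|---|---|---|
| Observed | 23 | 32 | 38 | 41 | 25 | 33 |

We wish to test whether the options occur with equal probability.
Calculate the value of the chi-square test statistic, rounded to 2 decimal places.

Under H₀ each category has probability 1/6, so each expected count is 192/6 = 32.
A: (23 − 32)²/32 = 81/32 = 2.531
B: (32 − 32)²/32 = 0/32 = 0.000
C: (38 − 32)²/32 = 36/32 = 1.125
D: (41 − 32)²/32 = 81/32 = 2.531
E: (25 − 32)²/32 = 49/32 = 1.531
F: (33 − 32)²/32 = 1/32 = 0.031
Sum = 7.75

7.75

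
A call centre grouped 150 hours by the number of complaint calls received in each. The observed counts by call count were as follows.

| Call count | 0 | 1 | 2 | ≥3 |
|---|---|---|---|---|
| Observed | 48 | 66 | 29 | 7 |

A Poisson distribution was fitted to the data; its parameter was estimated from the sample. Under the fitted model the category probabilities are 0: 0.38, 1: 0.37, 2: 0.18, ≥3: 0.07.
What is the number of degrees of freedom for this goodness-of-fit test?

There are k = 4 categories and 1 parameter estimated from the data, so df = 4 − 1 − 1 = 2.

2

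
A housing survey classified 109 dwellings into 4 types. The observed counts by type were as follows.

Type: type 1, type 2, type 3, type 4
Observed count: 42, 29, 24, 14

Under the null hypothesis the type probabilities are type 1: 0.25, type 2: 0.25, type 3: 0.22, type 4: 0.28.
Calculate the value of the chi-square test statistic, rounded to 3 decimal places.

Expected counts E_i = n·p_i: 109×0.25 = 27.25, 109×0.25 = 27.25, 109×0.22 = 23.98, 109×0.28 = 30.52.
cat         O        E   (O−E)²/E
type 1     42    27.25     7.9839
type 2     29    27.25     0.1124
type 3     24    23.98     0.0000
type 4     14    30.52     8.9420
Sum = 17.038

17.038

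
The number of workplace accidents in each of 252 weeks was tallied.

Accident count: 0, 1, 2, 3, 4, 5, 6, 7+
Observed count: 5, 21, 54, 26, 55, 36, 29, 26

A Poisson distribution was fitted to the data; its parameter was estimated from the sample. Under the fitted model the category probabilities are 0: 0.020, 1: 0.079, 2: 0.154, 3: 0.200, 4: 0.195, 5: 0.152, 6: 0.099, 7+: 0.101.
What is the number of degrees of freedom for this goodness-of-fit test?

6

There are k = 8 categories and 1 parameter estimated from the data, so df = 8 − 1 − 1 = 6.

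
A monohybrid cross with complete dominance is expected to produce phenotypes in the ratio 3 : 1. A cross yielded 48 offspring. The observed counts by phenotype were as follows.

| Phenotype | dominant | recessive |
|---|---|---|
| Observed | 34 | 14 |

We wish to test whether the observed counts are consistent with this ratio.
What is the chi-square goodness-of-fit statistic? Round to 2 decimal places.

Ratio total = 4. Expected counts: 48×3/4 = 36, 48×1/4 = 12.
cat            O        E   (O−E)²/E
dominant      34       36      0.111
recessive     14       12      0.333
Sum = 0.44

0.44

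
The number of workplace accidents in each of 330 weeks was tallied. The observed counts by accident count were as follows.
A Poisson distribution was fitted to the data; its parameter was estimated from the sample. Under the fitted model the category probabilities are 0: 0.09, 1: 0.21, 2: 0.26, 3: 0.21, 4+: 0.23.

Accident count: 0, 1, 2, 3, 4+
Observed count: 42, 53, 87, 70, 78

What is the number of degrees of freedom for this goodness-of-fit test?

There are k = 5 categories and 1 parameter estimated from the data, so df = 5 − 1 − 1 = 3.

3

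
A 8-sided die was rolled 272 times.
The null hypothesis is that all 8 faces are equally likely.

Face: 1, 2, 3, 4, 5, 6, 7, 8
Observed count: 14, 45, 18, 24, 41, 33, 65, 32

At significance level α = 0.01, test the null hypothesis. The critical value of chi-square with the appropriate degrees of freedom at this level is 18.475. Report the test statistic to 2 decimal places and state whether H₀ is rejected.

Under H₀ each category has probability 1/8, so each expected count is 272/8 = 34.
χ² = (14−34)²/34 + (45−34)²/34 + (18−34)²/34 + (24−34)²/34 + (41−34)²/34 + (33−34)²/34 + (65−34)²/34 + (32−34)²/34
   = 11.765 + 3.559 + 7.529 + 2.941 + 1.441 + 0.029 + 28.265 + 0.118
Sum = 55.65
df = 7. Since 55.65 > 18.475, we reject H₀.

55.65; reject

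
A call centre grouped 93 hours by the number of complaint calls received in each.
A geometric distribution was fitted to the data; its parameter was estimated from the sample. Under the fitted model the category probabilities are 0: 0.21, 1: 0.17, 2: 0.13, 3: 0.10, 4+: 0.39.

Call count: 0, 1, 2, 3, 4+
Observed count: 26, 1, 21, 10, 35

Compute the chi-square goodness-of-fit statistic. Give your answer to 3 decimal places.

Expected counts E_i = n·p_i: 93×0.21 = 19.53, 93×0.17 = 15.81, 93×0.13 = 12.09, 93×0.10 = 9.3, 93×0.39 = 36.27.
0: (26 − 19.53)²/19.53 = 41.8609/19.53 = 2.1434
1: (1 − 15.81)²/15.81 = 219.3361/15.81 = 13.8733
2: (21 − 12.09)²/12.09 = 79.3881/12.09 = 6.5664
3: (10 − 9.3)²/9.3 = 0.49/9.3 = 0.0527
4+: (35 − 36.27)²/36.27 = 1.6129/36.27 = 0.0445
Sum = 22.680

22.680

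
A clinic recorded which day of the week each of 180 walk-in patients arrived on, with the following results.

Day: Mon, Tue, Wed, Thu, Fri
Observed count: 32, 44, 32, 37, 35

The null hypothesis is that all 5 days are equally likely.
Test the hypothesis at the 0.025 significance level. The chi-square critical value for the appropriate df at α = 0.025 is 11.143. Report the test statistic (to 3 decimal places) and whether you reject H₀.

2.722; do not reject

Under H₀ each category has probability 1/5, so each expected count is 180/5 = 36.
χ² = (32−36)²/36 + (44−36)²/36 + (32−36)²/36 + (37−36)²/36 + (35−36)²/36
   = 0.4444 + 1.7778 + 0.4444 + 0.0278 + 0.0278
Sum = 2.722
df = 4. Since 2.722 < 11.143, we do not reject H₀.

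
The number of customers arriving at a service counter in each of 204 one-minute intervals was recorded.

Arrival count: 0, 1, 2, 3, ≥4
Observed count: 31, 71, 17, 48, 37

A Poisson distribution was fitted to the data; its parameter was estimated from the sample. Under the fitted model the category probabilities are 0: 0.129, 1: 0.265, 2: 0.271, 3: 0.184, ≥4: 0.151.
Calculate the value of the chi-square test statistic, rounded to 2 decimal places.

Expected counts E_i = n·p_i: 204×0.129 = 26.316, 204×0.265 = 54.06, 204×0.271 = 55.284, 204×0.184 = 37.536, 204×0.151 = 30.804.
cat         O        E   (O−E)²/E
0          31   26.316      0.834
1          71    54.06      5.308
2          17   55.284     26.512
3          48   37.536      2.917
≥4         37   30.804      1.246
Sum = 36.82

36.82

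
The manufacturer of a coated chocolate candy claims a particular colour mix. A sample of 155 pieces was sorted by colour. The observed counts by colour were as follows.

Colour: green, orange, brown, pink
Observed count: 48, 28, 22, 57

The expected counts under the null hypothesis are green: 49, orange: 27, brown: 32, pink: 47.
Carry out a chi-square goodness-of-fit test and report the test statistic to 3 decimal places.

cat         O        E   (O−E)²/E
green      48       49     0.0204
orange     28       27     0.0370
brown      22       32     3.1250
pink       57       47     2.1277
Sum = 5.310

5.310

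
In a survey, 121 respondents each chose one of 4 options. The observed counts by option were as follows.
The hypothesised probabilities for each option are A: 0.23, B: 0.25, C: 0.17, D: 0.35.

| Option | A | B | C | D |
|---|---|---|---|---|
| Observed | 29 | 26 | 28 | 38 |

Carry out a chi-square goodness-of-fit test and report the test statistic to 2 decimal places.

3.78

Expected counts E_i = n·p_i: 121×0.23 = 27.83, 121×0.25 = 30.25, 121×0.17 = 20.57, 121×0.35 = 42.35.
χ² = (29−27.83)²/27.83 + (26−30.25)²/30.25 + (28−20.57)²/20.57 + (38−42.35)²/42.35
   = 0.049 + 0.597 + 2.684 + 0.447
Sum = 3.78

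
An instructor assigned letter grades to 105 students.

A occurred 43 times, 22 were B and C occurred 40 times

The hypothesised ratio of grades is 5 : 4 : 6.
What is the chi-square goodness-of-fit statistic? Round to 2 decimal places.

3.21

Ratio total = 15. Expected counts: 105×5/15 = 35, 105×4/15 = 28, 105×6/15 = 42.
χ² = (43−35)²/35 + (22−28)²/28 + (40−42)²/42
   = 1.829 + 1.286 + 0.095
Sum = 3.21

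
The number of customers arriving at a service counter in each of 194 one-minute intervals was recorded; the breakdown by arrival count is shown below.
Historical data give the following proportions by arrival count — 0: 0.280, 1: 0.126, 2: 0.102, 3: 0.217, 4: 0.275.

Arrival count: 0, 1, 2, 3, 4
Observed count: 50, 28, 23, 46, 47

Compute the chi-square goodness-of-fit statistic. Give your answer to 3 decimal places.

Expected counts E_i = n·p_i: 194×0.280 = 54.32, 194×0.126 = 24.444, 194×0.102 = 19.788, 194×0.217 = 42.098, 194×0.275 = 53.35.
χ² = (50−54.32)²/54.32 + (28−24.444)²/24.444 + (23−19.788)²/19.788 + (46−42.098)²/42.098 + (47−53.35)²/53.35
   = 0.3436 + 0.5173 + 0.5214 + 0.3617 + 0.7558
Sum = 2.500

2.500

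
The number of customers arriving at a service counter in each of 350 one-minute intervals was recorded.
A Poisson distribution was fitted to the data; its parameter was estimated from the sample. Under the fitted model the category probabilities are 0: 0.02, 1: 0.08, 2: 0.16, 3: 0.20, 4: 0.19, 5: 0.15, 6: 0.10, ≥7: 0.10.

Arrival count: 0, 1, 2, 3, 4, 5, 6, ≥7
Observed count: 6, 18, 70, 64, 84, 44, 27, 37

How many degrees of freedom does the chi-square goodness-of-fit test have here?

There are k = 8 categories and 1 parameter estimated from the data, so df = 8 − 1 − 1 = 6.

6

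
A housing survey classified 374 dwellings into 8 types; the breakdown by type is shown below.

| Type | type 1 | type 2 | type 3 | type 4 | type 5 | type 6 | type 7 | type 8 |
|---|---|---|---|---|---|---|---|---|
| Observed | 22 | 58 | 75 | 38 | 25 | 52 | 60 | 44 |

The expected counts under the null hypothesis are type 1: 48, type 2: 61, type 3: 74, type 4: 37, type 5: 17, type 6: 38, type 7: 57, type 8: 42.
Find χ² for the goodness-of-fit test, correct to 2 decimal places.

χ² = (22−48)²/48 + (58−61)²/61 + (75−74)²/74 + (38−37)²/37 + (25−17)²/17 + (52−38)²/38 + (60−57)²/57 + (44−42)²/42
   = 14.083 + 0.148 + 0.014 + 0.027 + 3.765 + 5.158 + 0.158 + 0.095
Sum = 23.45

23.45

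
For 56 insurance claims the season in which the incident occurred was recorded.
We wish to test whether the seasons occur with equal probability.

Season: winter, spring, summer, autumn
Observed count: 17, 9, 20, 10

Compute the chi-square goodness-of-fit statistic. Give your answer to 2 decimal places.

Under H₀ each category has probability 1/4, so each expected count is 56/4 = 14.
cat         O        E   (O−E)²/E
winter     17       14      0.643
spring      9       14      1.786
summer     20       14      2.571
autumn     10       14      1.143
Sum = 6.14

6.14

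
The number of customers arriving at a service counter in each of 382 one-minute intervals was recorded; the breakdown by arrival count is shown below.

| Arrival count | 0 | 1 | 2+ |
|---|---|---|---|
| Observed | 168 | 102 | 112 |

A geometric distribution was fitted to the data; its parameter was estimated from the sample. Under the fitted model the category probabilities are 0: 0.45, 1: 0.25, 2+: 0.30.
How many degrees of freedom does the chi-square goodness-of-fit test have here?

There are k = 3 categories and 1 parameter estimated from the data, so df = 3 − 1 − 1 = 1.

1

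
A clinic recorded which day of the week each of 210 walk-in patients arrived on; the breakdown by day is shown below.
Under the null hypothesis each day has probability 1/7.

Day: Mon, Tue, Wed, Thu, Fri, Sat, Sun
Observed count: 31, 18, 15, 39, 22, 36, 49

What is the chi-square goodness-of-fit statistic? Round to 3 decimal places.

30.400

Under H₀ each category has probability 1/7, so each expected count is 210/7 = 30.
cat         O        E   (O−E)²/E
Mon        31       30     0.0333
Tue        18       30     4.8000
Wed        15       30     7.5000
Thu        39       30     2.7000
Fri        22       30     2.1333
Sat        36       30     1.2000
Sun        49       30    12.0333
Sum = 30.400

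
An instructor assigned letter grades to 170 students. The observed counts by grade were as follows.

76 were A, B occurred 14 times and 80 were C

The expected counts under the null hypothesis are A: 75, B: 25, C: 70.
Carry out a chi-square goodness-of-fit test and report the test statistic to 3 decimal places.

6.282

cat         O        E   (O−E)²/E
A          76       75     0.0133
B          14       25     4.8400
C          80       70     1.4286
Sum = 6.282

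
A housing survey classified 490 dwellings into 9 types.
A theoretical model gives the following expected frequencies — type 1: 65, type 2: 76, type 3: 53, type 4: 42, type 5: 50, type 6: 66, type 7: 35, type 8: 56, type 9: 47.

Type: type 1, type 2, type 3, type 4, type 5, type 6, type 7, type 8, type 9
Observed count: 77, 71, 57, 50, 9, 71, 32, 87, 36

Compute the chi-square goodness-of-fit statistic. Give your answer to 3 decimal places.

58.361

type 1: (77 − 65)²/65 = 144/65 = 2.2154
type 2: (71 − 76)²/76 = 25/76 = 0.3289
type 3: (57 − 53)²/53 = 16/53 = 0.3019
type 4: (50 − 42)²/42 = 64/42 = 1.5238
type 5: (9 − 50)²/50 = 1681/50 = 33.6200
type 6: (71 − 66)²/66 = 25/66 = 0.3788
type 7: (32 − 35)²/35 = 9/35 = 0.2571
type 8: (87 − 56)²/56 = 961/56 = 17.1607
type 9: (36 − 47)²/47 = 121/47 = 2.5745
Sum = 58.361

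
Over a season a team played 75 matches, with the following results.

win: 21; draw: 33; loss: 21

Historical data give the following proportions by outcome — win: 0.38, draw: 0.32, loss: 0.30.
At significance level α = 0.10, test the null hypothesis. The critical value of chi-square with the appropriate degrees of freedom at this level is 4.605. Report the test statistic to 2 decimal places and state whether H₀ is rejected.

5.45; reject

Expected counts E_i = n·p_i: 75×0.38 = 28.5, 75×0.32 = 24, 75×0.30 = 22.5.
χ² = (21−28.5)²/28.5 + (33−24)²/24 + (21−22.5)²/22.5
   = 1.974 + 3.375 + 0.100
Sum = 5.45
df = 2. Since 5.45 > 4.605, we reject H₀.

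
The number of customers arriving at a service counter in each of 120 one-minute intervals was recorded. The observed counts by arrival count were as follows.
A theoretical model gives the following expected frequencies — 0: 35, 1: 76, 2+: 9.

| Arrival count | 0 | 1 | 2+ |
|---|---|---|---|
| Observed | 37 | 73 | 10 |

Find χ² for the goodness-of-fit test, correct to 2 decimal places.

0.34

0: (37 − 35)²/35 = 4/35 = 0.114
1: (73 − 76)²/76 = 9/76 = 0.118
2+: (10 − 9)²/9 = 1/9 = 0.111
Sum = 0.34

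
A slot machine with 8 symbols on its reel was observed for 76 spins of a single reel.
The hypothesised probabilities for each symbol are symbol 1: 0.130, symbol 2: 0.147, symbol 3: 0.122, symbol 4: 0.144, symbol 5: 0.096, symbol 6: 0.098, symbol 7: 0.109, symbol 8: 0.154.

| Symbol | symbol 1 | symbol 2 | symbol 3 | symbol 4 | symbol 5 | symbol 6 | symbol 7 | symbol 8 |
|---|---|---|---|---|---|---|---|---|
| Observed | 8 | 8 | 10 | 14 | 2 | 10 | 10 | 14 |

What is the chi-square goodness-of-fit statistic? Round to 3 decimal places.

Expected counts E_i = n·p_i: 76×0.130 = 9.88, 76×0.147 = 11.172, 76×0.122 = 9.272, 76×0.144 = 10.944, 76×0.096 = 7.296, 76×0.098 = 7.448, 76×0.109 = 8.284, 76×0.154 = 11.704.
symbol 1: (8 − 9.88)²/9.88 = 3.5344/9.88 = 0.3577
symbol 2: (8 − 11.172)²/11.172 = 10.061584/11.172 = 0.9006
symbol 3: (10 − 9.272)²/9.272 = 0.529984/9.272 = 0.0572
symbol 4: (14 − 10.944)²/10.944 = 9.339136/10.944 = 0.8534
symbol 5: (2 − 7.296)²/7.296 = 28.047616/7.296 = 3.8442
symbol 6: (10 − 7.448)²/7.448 = 6.512704/7.448 = 0.8744
symbol 7: (10 − 8.284)²/8.284 = 2.944656/8.284 = 0.3555
symbol 8: (14 − 11.704)²/11.704 = 5.271616/11.704 = 0.4504
Sum = 7.693

7.693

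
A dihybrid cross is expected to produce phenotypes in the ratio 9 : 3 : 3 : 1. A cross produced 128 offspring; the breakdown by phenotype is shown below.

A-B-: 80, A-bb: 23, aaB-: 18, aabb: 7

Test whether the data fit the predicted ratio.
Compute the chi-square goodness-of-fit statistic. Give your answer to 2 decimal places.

Ratio total = 16. Expected counts: 128×9/16 = 72, 128×3/16 = 24, 128×3/16 = 24, 128×1/16 = 8.
χ² = (80−72)²/72 + (23−24)²/24 + (18−24)²/24 + (7−8)²/8
   = 0.889 + 0.042 + 1.500 + 0.125
Sum = 2.56

2.56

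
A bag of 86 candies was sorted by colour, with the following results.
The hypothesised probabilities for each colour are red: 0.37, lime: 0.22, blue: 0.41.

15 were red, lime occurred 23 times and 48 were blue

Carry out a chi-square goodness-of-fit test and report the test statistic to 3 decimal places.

14.374

Expected counts E_i = n·p_i: 86×0.37 = 31.82, 86×0.22 = 18.92, 86×0.41 = 35.26.
χ² = (15−31.82)²/31.82 + (23−18.92)²/18.92 + (48−35.26)²/35.26
   = 8.8910 + 0.8798 + 4.6032
Sum = 14.374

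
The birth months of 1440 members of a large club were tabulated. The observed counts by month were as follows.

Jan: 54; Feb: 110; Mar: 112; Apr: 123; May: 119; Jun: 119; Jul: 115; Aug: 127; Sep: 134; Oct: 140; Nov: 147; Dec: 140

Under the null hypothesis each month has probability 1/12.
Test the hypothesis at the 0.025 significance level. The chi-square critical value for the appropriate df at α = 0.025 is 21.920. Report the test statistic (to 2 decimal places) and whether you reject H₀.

52.75; reject

Expected count for each of the 12 categories: 1440/12 = 120.
Jan: (54 − 120)²/120 = 4356/120 = 36.300
Feb: (110 − 120)²/120 = 100/120 = 0.833
Mar: (112 − 120)²/120 = 64/120 = 0.533
Apr: (123 − 120)²/120 = 9/120 = 0.075
May: (119 − 120)²/120 = 1/120 = 0.008
Jun: (119 − 120)²/120 = 1/120 = 0.008
Jul: (115 − 120)²/120 = 25/120 = 0.208
Aug: (127 − 120)²/120 = 49/120 = 0.408
Sep: (134 − 120)²/120 = 196/120 = 1.633
Oct: (140 − 120)²/120 = 400/120 = 3.333
Nov: (147 − 120)²/120 = 729/120 = 6.075
Dec: (140 − 120)²/120 = 400/120 = 3.333
Sum = 52.75
df = 11. Since 52.75 > 21.920, we reject H₀.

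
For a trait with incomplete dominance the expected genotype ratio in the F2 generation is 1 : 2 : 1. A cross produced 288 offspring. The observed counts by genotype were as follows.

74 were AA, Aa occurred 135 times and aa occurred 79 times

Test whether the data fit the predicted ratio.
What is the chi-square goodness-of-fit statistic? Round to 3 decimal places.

1.299

Ratio total = 4. Expected counts: 288×1/4 = 72, 288×2/4 = 144, 288×1/4 = 72.
cat         O        E   (O−E)²/E
AA         74       72     0.0556
Aa        135      144     0.5625
aa         79       72     0.6806
Sum = 1.299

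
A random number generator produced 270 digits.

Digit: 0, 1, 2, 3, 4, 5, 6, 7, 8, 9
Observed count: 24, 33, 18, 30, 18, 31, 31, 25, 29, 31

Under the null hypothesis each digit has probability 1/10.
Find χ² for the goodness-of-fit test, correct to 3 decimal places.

10.074

Under H₀ each category has probability 1/10, so each expected count is 270/10 = 27.
χ² = (24−27)²/27 + (33−27)²/27 + (18−27)²/27 + (30−27)²/27 + (18−27)²/27 + (31−27)²/27 + (31−27)²/27 + (25−27)²/27 + (29−27)²/27 + (31−27)²/27
   = 0.3333 + 1.3333 + 3.0000 + 0.3333 + 3.0000 + 0.5926 + 0.5926 + 0.1481 + 0.1481 + 0.5926
Sum = 10.074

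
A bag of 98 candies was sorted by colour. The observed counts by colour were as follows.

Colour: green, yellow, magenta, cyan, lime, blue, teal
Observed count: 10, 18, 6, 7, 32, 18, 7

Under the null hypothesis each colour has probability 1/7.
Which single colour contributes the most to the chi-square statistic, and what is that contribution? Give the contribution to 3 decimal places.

Expected count for each of the 7 categories: 98/7 = 14.
χ² = (10−14)²/14 + (18−14)²/14 + (6−14)²/14 + (7−14)²/14 + (32−14)²/14 + (18−14)²/14 + (7−14)²/14
   = 1.1429 + 1.1429 + 4.5714 + 3.5000 + 23.1429 + 1.1429 + 3.5000
The largest term is for lime: 23.143.

lime, 23.143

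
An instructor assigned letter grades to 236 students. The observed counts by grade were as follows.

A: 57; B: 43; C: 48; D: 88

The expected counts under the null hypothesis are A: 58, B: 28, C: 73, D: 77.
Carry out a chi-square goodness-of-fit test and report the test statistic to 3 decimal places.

A: (57 − 58)²/58 = 1/58 = 0.0172
B: (43 − 28)²/28 = 225/28 = 8.0357
C: (48 − 73)²/73 = 625/73 = 8.5616
D: (88 − 77)²/77 = 121/77 = 1.5714
Sum = 18.186

18.186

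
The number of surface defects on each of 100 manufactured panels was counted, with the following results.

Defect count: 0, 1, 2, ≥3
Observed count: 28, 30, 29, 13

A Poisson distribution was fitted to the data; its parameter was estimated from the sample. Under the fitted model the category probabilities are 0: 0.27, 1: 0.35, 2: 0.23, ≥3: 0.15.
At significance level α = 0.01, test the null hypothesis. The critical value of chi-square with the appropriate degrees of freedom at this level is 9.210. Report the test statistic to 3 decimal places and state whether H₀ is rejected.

Expected counts E_i = n·p_i: 100×0.27 = 27, 100×0.35 = 35, 100×0.23 = 23, 100×0.15 = 15.
χ² = (28−27)²/27 + (30−35)²/35 + (29−23)²/23 + (13−15)²/15
   = 0.0370 + 0.7143 + 1.5652 + 0.2667
Sum = 2.583
df = 2. Since 2.583 < 9.210, we do not reject H₀.

2.583; do not reject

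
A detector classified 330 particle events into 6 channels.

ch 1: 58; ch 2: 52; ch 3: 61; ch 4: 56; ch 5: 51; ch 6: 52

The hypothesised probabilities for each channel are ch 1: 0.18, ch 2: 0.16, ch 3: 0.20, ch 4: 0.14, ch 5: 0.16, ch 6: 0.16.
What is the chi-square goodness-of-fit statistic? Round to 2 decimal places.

2.58

Expected counts E_i = n·p_i: 330×0.18 = 59.4, 330×0.16 = 52.8, 330×0.20 = 66, 330×0.14 = 46.2, 330×0.16 = 52.8, 330×0.16 = 52.8.
χ² = (58−59.4)²/59.4 + (52−52.8)²/52.8 + (61−66)²/66 + (56−46.2)²/46.2 + (51−52.8)²/52.8 + (52−52.8)²/52.8
   = 0.033 + 0.012 + 0.379 + 2.079 + 0.061 + 0.012
Sum = 2.58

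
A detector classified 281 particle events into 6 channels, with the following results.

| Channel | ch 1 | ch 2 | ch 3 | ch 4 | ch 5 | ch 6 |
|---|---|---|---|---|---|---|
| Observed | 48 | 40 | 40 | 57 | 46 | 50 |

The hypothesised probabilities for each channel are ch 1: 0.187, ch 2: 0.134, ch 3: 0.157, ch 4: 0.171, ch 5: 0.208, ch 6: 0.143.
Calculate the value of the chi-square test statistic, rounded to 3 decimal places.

7.640

Expected counts E_i = n·p_i: 281×0.187 = 52.547, 281×0.134 = 37.654, 281×0.157 = 44.117, 281×0.171 = 48.051, 281×0.208 = 58.448, 281×0.143 = 40.183.
ch 1: (48 − 52.547)²/52.547 = 20.675209/52.547 = 0.3935
ch 2: (40 − 37.654)²/37.654 = 5.503716/37.654 = 0.1462
ch 3: (40 − 44.117)²/44.117 = 16.949689/44.117 = 0.3842
ch 4: (57 − 48.051)²/48.051 = 80.084601/48.051 = 1.6667
ch 5: (46 − 58.448)²/58.448 = 154.952704/58.448 = 2.6511
ch 6: (50 − 40.183)²/40.183 = 96.373489/40.183 = 2.3984
Sum = 7.640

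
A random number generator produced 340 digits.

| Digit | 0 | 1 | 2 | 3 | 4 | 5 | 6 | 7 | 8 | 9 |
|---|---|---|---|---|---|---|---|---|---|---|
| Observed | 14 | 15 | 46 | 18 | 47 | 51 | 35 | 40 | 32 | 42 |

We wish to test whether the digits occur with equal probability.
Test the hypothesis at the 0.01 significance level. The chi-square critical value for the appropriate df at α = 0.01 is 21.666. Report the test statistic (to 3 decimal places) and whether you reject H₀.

50.706; reject

Under H₀ each category has probability 1/10, so each expected count is 340/10 = 34.
0: (14 − 34)²/34 = 400/34 = 11.7647
1: (15 − 34)²/34 = 361/34 = 10.6176
2: (46 − 34)²/34 = 144/34 = 4.2353
3: (18 − 34)²/34 = 256/34 = 7.5294
4: (47 − 34)²/34 = 169/34 = 4.9706
5: (51 − 34)²/34 = 289/34 = 8.5000
6: (35 − 34)²/34 = 1/34 = 0.0294
7: (40 − 34)²/34 = 36/34 = 1.0588
8: (32 − 34)²/34 = 4/34 = 0.1176
9: (42 − 34)²/34 = 64/34 = 1.8824
Sum = 50.706
df = 9. Since 50.706 > 21.666, we reject H₀.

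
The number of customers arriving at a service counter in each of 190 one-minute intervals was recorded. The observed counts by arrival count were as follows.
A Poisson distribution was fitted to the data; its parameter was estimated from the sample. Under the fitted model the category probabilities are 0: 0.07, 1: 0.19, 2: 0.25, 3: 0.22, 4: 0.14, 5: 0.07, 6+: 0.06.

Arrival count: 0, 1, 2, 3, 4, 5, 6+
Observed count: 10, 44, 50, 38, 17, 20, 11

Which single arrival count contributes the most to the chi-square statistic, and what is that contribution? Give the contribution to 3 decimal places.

Expected counts E_i = n·p_i: 190×0.07 = 13.3, 190×0.19 = 36.1, 190×0.25 = 47.5, 190×0.22 = 41.8, 190×0.14 = 26.6, 190×0.07 = 13.3, 190×0.06 = 11.4.
cat         O        E   (O−E)²/E
0          10     13.3     0.8188
1          44     36.1     1.7288
2          50     47.5     0.1316
3          38     41.8     0.3455
4          17     26.6     3.4647
5          20     13.3     3.3752
6+         11     11.4     0.0140
The largest term is for 4: 3.465.

4, 3.465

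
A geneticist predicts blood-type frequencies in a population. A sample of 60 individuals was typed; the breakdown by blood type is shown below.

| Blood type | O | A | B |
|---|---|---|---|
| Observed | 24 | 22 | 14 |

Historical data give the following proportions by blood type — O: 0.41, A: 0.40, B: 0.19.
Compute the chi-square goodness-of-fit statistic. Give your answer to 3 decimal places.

Expected counts E_i = n·p_i: 60×0.41 = 24.6, 60×0.40 = 24, 60×0.19 = 11.4.
cat         O        E   (O−E)²/E
O          24     24.6     0.0146
A          22       24     0.1667
B          14     11.4     0.5930
Sum = 0.774

0.774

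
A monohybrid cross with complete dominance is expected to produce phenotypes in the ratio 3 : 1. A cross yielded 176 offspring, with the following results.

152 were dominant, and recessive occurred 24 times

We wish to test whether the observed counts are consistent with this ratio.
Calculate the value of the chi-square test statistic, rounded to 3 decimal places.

12.121

Ratio total = 4. Expected counts: 176×3/4 = 132, 176×1/4 = 44.
dominant: (152 − 132)²/132 = 400/132 = 3.0303
recessive: (24 − 44)²/44 = 400/44 = 9.0909
Sum = 12.121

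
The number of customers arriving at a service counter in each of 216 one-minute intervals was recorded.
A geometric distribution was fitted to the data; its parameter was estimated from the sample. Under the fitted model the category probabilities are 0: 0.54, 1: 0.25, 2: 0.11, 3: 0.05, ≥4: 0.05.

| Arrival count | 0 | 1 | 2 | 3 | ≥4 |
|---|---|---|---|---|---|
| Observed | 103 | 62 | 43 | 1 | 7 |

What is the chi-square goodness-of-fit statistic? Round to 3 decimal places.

Expected counts E_i = n·p_i: 216×0.54 = 116.64, 216×0.25 = 54, 216×0.11 = 23.76, 216×0.05 = 10.8, 216×0.05 = 10.8.
0: (103 − 116.64)²/116.64 = 186.0496/116.64 = 1.5951
1: (62 − 54)²/54 = 64/54 = 1.1852
2: (43 − 23.76)²/23.76 = 370.1776/23.76 = 15.5799
3: (1 − 10.8)²/10.8 = 96.04/10.8 = 8.8926
≥4: (7 − 10.8)²/10.8 = 14.44/10.8 = 1.3370
Sum = 28.590

28.590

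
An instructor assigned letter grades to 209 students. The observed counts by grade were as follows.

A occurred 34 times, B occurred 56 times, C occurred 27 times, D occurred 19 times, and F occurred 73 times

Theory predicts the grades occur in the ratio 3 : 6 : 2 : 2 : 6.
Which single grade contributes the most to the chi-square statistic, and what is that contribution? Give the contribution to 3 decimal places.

B, 1.515

Ratio total = 19. Expected counts: 209×3/19 = 33, 209×6/19 = 66, 209×2/19 = 22, 209×2/19 = 22, 209×6/19 = 66.
cat         O        E   (O−E)²/E
A          34       33     0.0303
B          56       66     1.5152
C          27       22     1.1364
D          19       22     0.4091
F          73       66     0.7424
The largest term is for B: 1.515.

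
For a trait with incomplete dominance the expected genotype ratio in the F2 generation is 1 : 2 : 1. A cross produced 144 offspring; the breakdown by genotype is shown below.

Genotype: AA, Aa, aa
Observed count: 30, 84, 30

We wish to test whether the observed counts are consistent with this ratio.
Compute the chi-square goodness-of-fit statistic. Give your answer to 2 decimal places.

4.00

Ratio total = 4. Expected counts: 144×1/4 = 36, 144×2/4 = 72, 144×1/4 = 36.
χ² = (30−36)²/36 + (84−72)²/72 + (30−36)²/36
   = 1.000 + 2.000 + 1.000
Sum = 4.00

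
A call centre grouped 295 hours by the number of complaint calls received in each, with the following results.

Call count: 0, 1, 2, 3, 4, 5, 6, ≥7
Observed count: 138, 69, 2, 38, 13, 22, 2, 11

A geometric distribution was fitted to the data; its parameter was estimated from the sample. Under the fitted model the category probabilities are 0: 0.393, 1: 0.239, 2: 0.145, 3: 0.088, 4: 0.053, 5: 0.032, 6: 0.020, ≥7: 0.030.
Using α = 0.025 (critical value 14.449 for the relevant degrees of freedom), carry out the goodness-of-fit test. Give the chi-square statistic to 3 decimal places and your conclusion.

Expected counts E_i = n·p_i: 295×0.393 = 115.935, 295×0.239 = 70.505, 295×0.145 = 42.775, 295×0.088 = 25.96, 295×0.053 = 15.635, 295×0.032 = 9.44, 295×0.020 = 5.9, 295×0.030 = 8.85.
0: (138 − 115.935)²/115.935 = 486.864225/115.935 = 4.1995
1: (69 − 70.505)²/70.505 = 2.265025/70.505 = 0.0321
2: (2 − 42.775)²/42.775 = 1662.600625/42.775 = 38.8685
3: (38 − 25.96)²/25.96 = 144.9616/25.96 = 5.5840
4: (13 − 15.635)²/15.635 = 6.943225/15.635 = 0.4441
5: (22 − 9.44)²/9.44 = 157.7536/9.44 = 16.7112
6: (2 − 5.9)²/5.9 = 15.21/5.9 = 2.5780
≥7: (11 − 8.85)²/8.85 = 4.6225/8.85 = 0.5223
Sum = 68.940
df = 6. Since 68.940 > 14.449, we reject H₀.

68.940; reject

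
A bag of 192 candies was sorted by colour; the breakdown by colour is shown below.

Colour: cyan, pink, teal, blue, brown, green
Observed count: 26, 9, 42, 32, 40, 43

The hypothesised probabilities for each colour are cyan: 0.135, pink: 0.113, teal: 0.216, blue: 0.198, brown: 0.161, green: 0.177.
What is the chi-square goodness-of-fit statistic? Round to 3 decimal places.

13.452

Expected counts E_i = n·p_i: 192×0.135 = 25.92, 192×0.113 = 21.696, 192×0.216 = 41.472, 192×0.198 = 38.016, 192×0.161 = 30.912, 192×0.177 = 33.984.
χ² = (26−25.92)²/25.92 + (9−21.696)²/21.696 + (42−41.472)²/41.472 + (32−38.016)²/38.016 + (40−30.912)²/30.912 + (43−33.984)²/33.984
   = 0.0002 + 7.4294 + 0.0067 + 0.9520 + 2.6718 + 2.3920
Sum = 13.452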